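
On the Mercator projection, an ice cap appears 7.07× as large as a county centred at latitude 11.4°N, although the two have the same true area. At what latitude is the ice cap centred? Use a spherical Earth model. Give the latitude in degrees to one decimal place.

68.4°

On Mercator, (apparent₁)/(apparent₂) = sec²φ₁ / sec²φ₂ when true areas are equal.
cos²φ₂ / cos²φ₁ = 7.07  ⇒  cos φ₁ = cos 11.4° / √7.07 = 0.9803/2.659 = 0.3687.
φ₁ = arccos(0.3687) ≈ 68.4°.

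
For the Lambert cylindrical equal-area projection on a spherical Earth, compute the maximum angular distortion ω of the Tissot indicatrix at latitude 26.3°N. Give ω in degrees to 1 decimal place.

The Lambert cylindrical equal-area projection is the cylindrical equal-area projection with its standard parallel at the equator (φ₀ = 0). Cylindrical equal-area (φ₀ = 0°): h = cos φ / cos 0° along meridians, k = cos 0° / cos φ along parallels; h·k = 1.
At 26.3°: h = 0.8965, k = 1.115; principal scales a = 1.115, b = 0.8965.
sin(ω/2) = (a − b)/(a + b) = 0.2190/2.012 = 0.1088, so ω = 2 arcsin(0.1088) ≈ 12.5°.

12.5°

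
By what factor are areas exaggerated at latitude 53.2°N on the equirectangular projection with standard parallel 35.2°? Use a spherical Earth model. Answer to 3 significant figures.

1.36

In the equirectangular projection with standard parallel φ₀ = 35.2° (x = Rλ cos φ₀, y = Rφ), meridians are true-scale (h = 1) and the parallel scale is k = cos φ₀ / cos φ.
Areal scale = h·k = 1 × cos φ₀ / cos φ; at 53.2°, h = 1.000, k = 1.364, so h·k = 1.364.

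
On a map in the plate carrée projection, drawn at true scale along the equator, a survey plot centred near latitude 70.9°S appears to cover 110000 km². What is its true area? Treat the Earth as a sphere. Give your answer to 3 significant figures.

For the equirectangular projection with φ₀ = 0 (plate carrée), h = 1 along meridians and k = sec φ along parallels.
Areal scale = h·k = 1 × sec φ; at 70.9°, h = 1.000, k = 3.056, so h·k = 3.056.
True area = apparent / (areal scale) = 110000 / 3.056 ≈ 36000 km².

36000 km²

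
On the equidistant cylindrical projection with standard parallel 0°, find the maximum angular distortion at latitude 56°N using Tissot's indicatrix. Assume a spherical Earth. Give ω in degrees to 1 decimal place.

32.8°

Plate carrée maps x = Rλ, y = Rφ. The meridian scale is h = 1 and the parallel scale is k = 1/cos φ = sec φ.
At 56°: h = 1.000, k = 1.788; principal scales a = 1.788, b = 1.000.
sin(ω/2) = (a − b)/(a + b) = 0.7883/2.788 = 0.2827, so ω = 2 arcsin(0.2827) ≈ 32.8°.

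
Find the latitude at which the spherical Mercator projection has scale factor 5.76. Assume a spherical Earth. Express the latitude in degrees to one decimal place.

80.0°

Mercator scale is k = sec φ = 1/cos φ.
1/cos φ = 5.76  ⇒  cos φ = 0.1736  ⇒  φ = arccos(0.1736) ≈ 80.0°.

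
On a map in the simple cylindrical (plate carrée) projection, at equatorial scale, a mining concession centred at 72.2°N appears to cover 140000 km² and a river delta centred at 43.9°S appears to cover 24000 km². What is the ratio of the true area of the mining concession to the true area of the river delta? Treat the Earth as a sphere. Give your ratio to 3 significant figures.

2.47

On the plate carrée, areal scale = h·k = 1 × sec φ, so true area = apparent × cos φ.
True area of mining concession: 140000 × cos(72.2°) = 140000 × 0.3057 = 42800 km².
True area of river delta: 24000 × cos(43.9°) = 24000 × 0.7206 = 17290 km².
Ratio = 42800 / 17290 ≈ 2.47.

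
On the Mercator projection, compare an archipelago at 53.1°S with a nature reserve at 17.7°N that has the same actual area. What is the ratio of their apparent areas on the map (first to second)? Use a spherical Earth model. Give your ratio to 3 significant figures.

On Mercator, area is exaggerated by sec²φ = 1/cos²φ.
At 53.1°: sec²(53.1°) = 1/0.6004² = 2.774.
At 17.7°: sec²(17.7°) = 1/0.9527² = 1.102.
Ratio = 2.774/1.102 = cos²(17.7°)/cos²(53.1°) ≈ 2.52.

2.52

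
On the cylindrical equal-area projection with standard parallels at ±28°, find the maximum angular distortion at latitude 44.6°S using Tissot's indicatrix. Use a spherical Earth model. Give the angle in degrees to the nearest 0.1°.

24.5°

A cylindrical equal-area projection with standard parallel φ₀ has meridian scale h = cos φ / cos φ₀ and parallel scale k = cos φ₀ / cos φ (so areas are preserved, h·k = 1).
At 44.6°: h = 0.8064, k = 1.240; principal scales a = 1.240, b = 0.8064.
sin(ω/2) = (a − b)/(a + b) = 0.4336/2.046 = 0.2119, so ω = 2 arcsin(0.2119) ≈ 24.5°.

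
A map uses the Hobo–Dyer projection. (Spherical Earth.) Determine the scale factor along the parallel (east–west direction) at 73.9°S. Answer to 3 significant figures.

Hobo–Dyer is a cylindrical equal-area projection with standard parallels at ±37.5°. For cylindrical equal-area with standard parallel φ₀, h = cos φ / cos φ₀ and k = cos φ₀ / cos φ, so h·k = 1.
k = cos 37.5° / cos 73.9° = 0.7934/0.2773 = 2.861.

2.86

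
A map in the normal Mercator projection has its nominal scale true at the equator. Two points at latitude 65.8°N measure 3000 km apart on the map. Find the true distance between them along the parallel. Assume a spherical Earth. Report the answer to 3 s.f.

Mercator is conformal, so the point scale is isotropic: h = k = sec φ = 1/cos φ.
Along the parallel at 65.8°, map distances are exaggerated by k = sec 65.8° = 2.439.
True distance = 3000 / 2.439 = 3000 × cos 65.8° ≈ 1230 km.

1230 km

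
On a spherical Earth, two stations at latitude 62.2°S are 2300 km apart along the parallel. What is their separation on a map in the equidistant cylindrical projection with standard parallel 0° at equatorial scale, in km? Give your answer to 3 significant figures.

Plate carrée maps x = Rλ, y = Rφ. The meridian scale is h = 1 and the parallel scale is k = 1/cos φ = sec φ.
Along the parallel, k = sec 62.2° = 1/0.4664 = 2.144.
Map distance = 2300 × 2.144 ≈ 4930 km.

4930 km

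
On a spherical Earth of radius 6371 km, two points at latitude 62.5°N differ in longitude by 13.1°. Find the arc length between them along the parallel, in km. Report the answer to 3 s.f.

673 km

Arc length along a parallel = R cos φ · Δλ (with Δλ in radians).
= 6371 × cos 62.5° × (13.1° × π/180) = 6371 × 0.4617 × 0.2286 ≈ 673 km.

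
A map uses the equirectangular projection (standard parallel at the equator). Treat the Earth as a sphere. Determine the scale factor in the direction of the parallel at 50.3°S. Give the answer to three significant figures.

In the plate carrée (x = Rλ, y = Rφ), meridians are true-scale (h = 1) and parallels are stretched by k = sec φ.
k = 1/cos 50.3° = 1/0.6388 = 1.566.

1.57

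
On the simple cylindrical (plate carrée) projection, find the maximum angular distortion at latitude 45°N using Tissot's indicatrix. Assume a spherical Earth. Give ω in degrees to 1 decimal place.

For the equirectangular projection with φ₀ = 0 (plate carrée), h = 1 along meridians and k = sec φ along parallels.
At 45°: h = 1.000, k = 1.414; principal scales a = 1.414, b = 1.000.
sin(ω/2) = (a − b)/(a + b) = 0.4142/2.414 = 0.1716, so ω = 2 arcsin(0.1716) ≈ 19.8°.

19.8°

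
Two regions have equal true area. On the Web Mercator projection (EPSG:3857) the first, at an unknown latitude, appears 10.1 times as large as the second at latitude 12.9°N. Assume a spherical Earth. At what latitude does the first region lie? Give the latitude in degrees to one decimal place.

For equal true areas on Mercator, apparent areas scale as sec²φ, so the ratio is cos²φ₂ / cos²φ₁.
cos²φ₂ / cos²φ₁ = 10.1  ⇒  cos φ₁ = cos 12.9° / √10.1 = 0.9748/3.178 = 0.3067.
φ₁ = arccos(0.3067) ≈ 72.1°.

72.1°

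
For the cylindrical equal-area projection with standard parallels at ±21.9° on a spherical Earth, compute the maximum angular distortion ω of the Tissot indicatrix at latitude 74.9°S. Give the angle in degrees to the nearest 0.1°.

A cylindrical equal-area projection with standard parallel φ₀ has meridian scale h = cos φ / cos φ₀ and parallel scale k = cos φ₀ / cos φ (so areas are preserved, h·k = 1).
At 74.9°: h = 0.2808, k = 3.562; principal scales a = 3.562, b = 0.2808.
sin(ω/2) = (a − b)/(a + b) = 3.281/3.842 = 0.8539, so ω = 2 arcsin(0.8539) ≈ 117.3°.

117.3°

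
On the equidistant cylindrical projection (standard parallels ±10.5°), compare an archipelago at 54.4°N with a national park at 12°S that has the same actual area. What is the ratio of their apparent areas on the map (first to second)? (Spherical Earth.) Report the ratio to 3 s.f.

In the equirectangular projection with standard parallel φ₀ = 10.5° (x = Rλ cos φ₀, y = Rφ), meridians are true-scale (h = 1) and the parallel scale is k = cos φ₀ / cos φ.
Areal scale at 54.4°: h·k = 1.000 × 1.689 = 1.689.
Areal scale at 12°: h·k = 1.000 × 1.005 = 1.005.
Ratio = 1.689/1.005 ≈ 1.68.

1.68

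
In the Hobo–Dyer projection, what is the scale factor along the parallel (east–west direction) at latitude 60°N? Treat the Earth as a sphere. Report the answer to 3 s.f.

Hobo–Dyer is a cylindrical equal-area projection with standard parallels at ±37.5°. Cylindrical equal-area (φ₀ = 37.5°): h = cos φ / cos 37.5° along meridians, k = cos 37.5° / cos φ along parallels; h·k = 1.
k = cos 37.5° / cos 60° = 0.7934/0.5000 = 1.587.

1.59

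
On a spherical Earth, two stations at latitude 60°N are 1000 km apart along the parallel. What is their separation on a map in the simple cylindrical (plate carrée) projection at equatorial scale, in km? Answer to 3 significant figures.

Plate carrée maps x = Rλ, y = Rφ. The meridian scale is h = 1 and the parallel scale is k = 1/cos φ = sec φ.
Along the parallel, k = sec 60° = 1/0.5000 = 2.000.
Map distance = 1000 × 2.000 ≈ 2000 km.

2000 km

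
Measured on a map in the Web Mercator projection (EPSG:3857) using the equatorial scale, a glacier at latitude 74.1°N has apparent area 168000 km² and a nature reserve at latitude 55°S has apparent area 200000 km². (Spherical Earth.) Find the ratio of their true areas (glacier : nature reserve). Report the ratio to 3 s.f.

Since Mercator area scale is 1/cos²φ, the true area equals the apparent area multiplied by cos²φ.
True area of glacier: 168000 × cos²(74.1°) = 168000 × 0.07505 = 12610 km².
True area of nature reserve: 200000 × cos²(55°) = 200000 × 0.3290 = 65800 km².
Ratio = 12610 / 65800 ≈ 0.192.

0.192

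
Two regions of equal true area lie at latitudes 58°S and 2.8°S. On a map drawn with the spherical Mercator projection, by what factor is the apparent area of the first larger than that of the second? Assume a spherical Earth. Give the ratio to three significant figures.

Mercator is conformal with k = sec φ, so areal scale = k² = sec²φ.
At 58°: sec²(58°) = 1/0.5299² = 3.561.
At 2.8°: sec²(2.8°) = 1/0.9988² = 1.002.
Ratio = 3.561/1.002 = cos²(2.8°)/cos²(58°) ≈ 3.55.

3.55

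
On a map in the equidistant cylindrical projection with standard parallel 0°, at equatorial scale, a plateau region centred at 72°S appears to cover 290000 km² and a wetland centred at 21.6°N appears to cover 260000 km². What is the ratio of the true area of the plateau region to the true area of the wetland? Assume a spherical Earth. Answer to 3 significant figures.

Plate carrée has h = 1 and k = sec φ, giving areal scale sec φ; true area = (apparent area) · cos φ.
True area of plateau region: 290000 × cos(72°) = 290000 × 0.3090 = 89610 km².
True area of wetland: 260000 × cos(21.6°) = 260000 × 0.9298 = 241700 km².
Ratio = 89610 / 241700 ≈ 0.371.

0.371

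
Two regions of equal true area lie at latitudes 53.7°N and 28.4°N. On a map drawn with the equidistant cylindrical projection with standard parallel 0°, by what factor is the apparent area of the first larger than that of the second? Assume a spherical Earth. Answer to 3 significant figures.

1.49

Plate carrée maps x = Rλ, y = Rφ. The meridian scale is h = 1 and the parallel scale is k = 1/cos φ = sec φ.
Areal scale at 53.7°: h·k = 1.000 × 1.689 = 1.689.
Areal scale at 28.4°: h·k = 1.000 × 1.137 = 1.137.
Ratio = 1.689/1.137 ≈ 1.49.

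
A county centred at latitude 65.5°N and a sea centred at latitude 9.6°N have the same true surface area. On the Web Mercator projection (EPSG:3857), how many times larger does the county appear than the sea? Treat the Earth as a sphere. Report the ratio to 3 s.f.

5.65

Mercator areal scale is sec²φ.
At 65.5°: sec²(65.5°) = 1/0.4147² = 5.815.
At 9.6°: sec²(9.6°) = 1/0.9860² = 1.029.
Ratio = 5.815/1.029 = cos²(9.6°)/cos²(65.5°) ≈ 5.65.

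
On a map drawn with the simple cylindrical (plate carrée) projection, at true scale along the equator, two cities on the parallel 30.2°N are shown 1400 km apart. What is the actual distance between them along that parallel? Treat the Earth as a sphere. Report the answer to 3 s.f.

1210 km

Plate carrée maps x = Rλ, y = Rφ. The meridian scale is h = 1 and the parallel scale is k = 1/cos φ = sec φ.
Along the parallel at 30.2°, map distances are exaggerated by k = sec 30.2° = 1.157.
True distance = 1400 / 1.157 = 1400 × cos 30.2° ≈ 1210 km.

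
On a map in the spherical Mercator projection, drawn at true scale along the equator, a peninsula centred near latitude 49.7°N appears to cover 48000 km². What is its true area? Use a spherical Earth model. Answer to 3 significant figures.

For Mercator, h = k = sec φ (a conformal cylindrical projection has a single point scale, 1/cos φ).
Areal scale = k² = sec²φ = 1/cos²(49.7°) = 1/0.6468² = 2.390.
True area = apparent / (areal scale) = 48000 / 2.390 ≈ 20100 km².

20100 km²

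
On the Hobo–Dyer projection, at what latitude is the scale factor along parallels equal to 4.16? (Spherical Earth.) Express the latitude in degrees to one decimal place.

Hobo–Dyer is a cylindrical equal-area projection with standard parallels at ±37.5°. Cylindrical equal-area (φ₀ = 37.5°): h = cos φ / cos 37.5° along meridians, k = cos 37.5° / cos φ along parallels; h·k = 1.
k = cos φ₀ / cos φ = 4.16  ⇒  cos φ = cos 37.5° / 4.16 = 0.1907.
φ = arccos(0.1907) ≈ 79.0°.

79.0°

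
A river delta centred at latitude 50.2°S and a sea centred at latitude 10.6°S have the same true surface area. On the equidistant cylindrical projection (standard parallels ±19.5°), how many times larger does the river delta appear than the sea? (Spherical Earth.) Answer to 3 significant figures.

1.54

With standard parallel φ₀ = 19.5°, the equirectangular projection gives x = Rλ cos φ₀, y = Rφ, so h = 1 and k = cos 19.5° / cos φ.
Areal scale at 50.2°: h·k = 1.000 × 1.473 = 1.473.
Areal scale at 10.6°: h·k = 1.000 × 0.9590 = 0.9590.
Ratio = 1.473/0.9590 ≈ 1.54.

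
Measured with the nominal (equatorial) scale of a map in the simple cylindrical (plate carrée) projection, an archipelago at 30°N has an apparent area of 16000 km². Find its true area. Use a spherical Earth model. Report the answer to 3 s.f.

For the equirectangular projection with φ₀ = 0 (plate carrée), h = 1 along meridians and k = sec φ along parallels.
Areal scale = h·k = 1 × sec φ; at 30°, h = 1.000, k = 1.155, so h·k = 1.155.
True area = apparent / (areal scale) = 16000 / 1.155 ≈ 13900 km².

13900 km²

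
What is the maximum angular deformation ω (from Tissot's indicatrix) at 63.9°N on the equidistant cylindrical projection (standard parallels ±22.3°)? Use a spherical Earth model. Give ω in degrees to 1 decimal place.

41.6°

With standard parallel φ₀ = 22.3°, the equirectangular projection gives x = Rλ cos φ₀, y = Rφ, so h = 1 and k = cos 22.3° / cos φ.
At 63.9°: h = 1.000, k = 2.103; principal scales a = 2.103, b = 1.000.
sin(ω/2) = (a − b)/(a + b) = 1.103/3.103 = 0.3555, so ω = 2 arcsin(0.3555) ≈ 41.6°.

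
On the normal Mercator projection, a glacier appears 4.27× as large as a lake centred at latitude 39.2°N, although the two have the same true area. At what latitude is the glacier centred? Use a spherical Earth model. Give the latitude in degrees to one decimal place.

Mercator areal scale is sec²φ, so apparent-area ratio = sec²φ₁ / sec²φ₂ = cos²φ₂ / cos²φ₁.
cos²φ₂ / cos²φ₁ = 4.27  ⇒  cos φ₁ = cos 39.2° / √4.27 = 0.7749/2.066 = 0.3750.
φ₁ = arccos(0.3750) ≈ 68.0°.

68.0°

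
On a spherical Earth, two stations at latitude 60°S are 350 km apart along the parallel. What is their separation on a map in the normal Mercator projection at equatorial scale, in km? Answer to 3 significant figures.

700 km

For Mercator, h = k = sec φ (a conformal cylindrical projection has a single point scale, 1/cos φ).
Along the parallel, k = sec 60° = 1/0.5000 = 2.000.
Map distance = 350 × 2.000 ≈ 700 km.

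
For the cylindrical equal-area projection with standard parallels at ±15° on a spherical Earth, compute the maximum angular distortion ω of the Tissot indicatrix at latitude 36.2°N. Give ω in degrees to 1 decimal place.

20.5°

A cylindrical equal-area projection with standard parallel φ₀ has meridian scale h = cos φ / cos φ₀ and parallel scale k = cos φ₀ / cos φ (so areas are preserved, h·k = 1).
At 36.2°: h = 0.8354, k = 1.197; principal scales a = 1.197, b = 0.8354.
sin(ω/2) = (a − b)/(a + b) = 0.3616/2.032 = 0.1779, so ω = 2 arcsin(0.1779) ≈ 20.5°.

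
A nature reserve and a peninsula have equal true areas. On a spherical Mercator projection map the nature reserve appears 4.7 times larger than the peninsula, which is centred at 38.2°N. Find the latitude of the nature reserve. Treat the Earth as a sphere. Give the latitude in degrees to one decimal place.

68.7°

On Mercator, (apparent₁)/(apparent₂) = sec²φ₁ / sec²φ₂ when true areas are equal.
cos²φ₂ / cos²φ₁ = 4.7  ⇒  cos φ₁ = cos 38.2° / √4.7 = 0.7859/2.168 = 0.3625.
φ₁ = arccos(0.3625) ≈ 68.7°.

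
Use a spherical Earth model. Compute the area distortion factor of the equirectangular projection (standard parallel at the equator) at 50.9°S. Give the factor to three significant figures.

Plate carrée maps x = Rλ, y = Rφ. The meridian scale is h = 1 and the parallel scale is k = 1/cos φ = sec φ.
Areal scale = h·k = 1 × sec φ; at 50.9°, h = 1.000, k = 1.586, so h·k = 1.586.

1.59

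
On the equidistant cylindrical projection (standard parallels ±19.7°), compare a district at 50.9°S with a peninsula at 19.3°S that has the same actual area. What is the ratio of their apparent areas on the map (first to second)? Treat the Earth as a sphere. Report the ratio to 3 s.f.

1.50

In the equirectangular projection with standard parallel φ₀ = 19.7° (x = Rλ cos φ₀, y = Rφ), meridians are true-scale (h = 1) and the parallel scale is k = cos φ₀ / cos φ.
Areal scale at 50.9°: h·k = 1.000 × 1.493 = 1.493.
Areal scale at 19.3°: h·k = 1.000 × 0.9975 = 0.9975.
Ratio = 1.493/0.9975 ≈ 1.50.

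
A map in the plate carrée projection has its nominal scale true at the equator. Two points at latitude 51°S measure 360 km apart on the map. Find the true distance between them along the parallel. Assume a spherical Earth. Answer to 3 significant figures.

In the plate carrée (x = Rλ, y = Rφ), meridians are true-scale (h = 1) and parallels are stretched by k = sec φ.
Along the parallel at 51°, map distances are exaggerated by k = sec 51° = 1.589.
True distance = 360 / 1.589 = 360 × cos 51° ≈ 227 km.

227 km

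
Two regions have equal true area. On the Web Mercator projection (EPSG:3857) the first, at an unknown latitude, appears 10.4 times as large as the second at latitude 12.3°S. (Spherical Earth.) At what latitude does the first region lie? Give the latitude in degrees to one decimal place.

Mercator areal scale is sec²φ, so apparent-area ratio = sec²φ₁ / sec²φ₂ = cos²φ₂ / cos²φ₁.
cos²φ₂ / cos²φ₁ = 10.4  ⇒  cos φ₁ = cos 12.3° / √10.4 = 0.9770/3.225 = 0.3030.
φ₁ = arccos(0.3030) ≈ 72.4°.

72.4°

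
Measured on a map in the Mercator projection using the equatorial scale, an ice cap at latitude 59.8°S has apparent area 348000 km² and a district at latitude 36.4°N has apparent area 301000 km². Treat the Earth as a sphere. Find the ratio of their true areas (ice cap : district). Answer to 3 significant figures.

Mercator's areal exaggeration is sec²φ; hence true area = (apparent area) · cos²φ.
True area of ice cap: 348000 × cos²(59.8°) = 348000 × 0.2530 = 88050 km².
True area of district: 301000 × cos²(36.4°) = 301000 × 0.6479 = 195000 km².
Ratio = 88050 / 195000 ≈ 0.452.

0.452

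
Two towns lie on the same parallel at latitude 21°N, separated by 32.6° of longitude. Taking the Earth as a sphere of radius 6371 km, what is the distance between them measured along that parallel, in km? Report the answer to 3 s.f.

Arc length along a parallel = R cos φ · Δλ (with Δλ in radians).
= 6371 × cos 21° × (32.6° × π/180) = 6371 × 0.9336 × 0.5690 ≈ 3380 km.

3380 km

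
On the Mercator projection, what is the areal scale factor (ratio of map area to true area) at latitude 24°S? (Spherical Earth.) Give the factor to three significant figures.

For Mercator, h = k = sec φ (a conformal cylindrical projection has a single point scale, 1/cos φ).
Areal scale = k² = sec²φ = 1/cos²(24°) = 1/0.9135² = 1.198.

1.20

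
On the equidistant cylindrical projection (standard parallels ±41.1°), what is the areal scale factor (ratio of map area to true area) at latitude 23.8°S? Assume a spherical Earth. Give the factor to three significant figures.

0.824

With standard parallel φ₀ = 41.1°, the equirectangular projection gives x = Rλ cos φ₀, y = Rφ, so h = 1 and k = cos 41.1° / cos φ.
Areal scale = h·k = 1 × cos φ₀ / cos φ; at 23.8°, h = 1.000, k = 0.8236, so h·k = 0.8236.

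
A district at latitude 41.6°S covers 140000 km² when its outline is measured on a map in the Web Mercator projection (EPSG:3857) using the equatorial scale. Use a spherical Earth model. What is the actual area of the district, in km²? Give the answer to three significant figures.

78300 km²

For Mercator, h = k = sec φ (a conformal cylindrical projection has a single point scale, 1/cos φ).
Areal scale = k² = sec²φ = 1/cos²(41.6°) = 1/0.7478² = 1.788.
True area = apparent / (areal scale) = 140000 / 1.788 ≈ 78300 km².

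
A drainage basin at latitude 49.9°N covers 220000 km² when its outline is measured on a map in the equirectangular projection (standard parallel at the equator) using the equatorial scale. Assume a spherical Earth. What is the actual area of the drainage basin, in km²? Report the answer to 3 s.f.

142000 km²

In the plate carrée (x = Rλ, y = Rφ), meridians are true-scale (h = 1) and parallels are stretched by k = sec φ.
Areal scale = h·k = 1 × sec φ; at 49.9°, h = 1.000, k = 1.552, so h·k = 1.552.
True area = apparent / (areal scale) = 220000 / 1.552 ≈ 142000 km².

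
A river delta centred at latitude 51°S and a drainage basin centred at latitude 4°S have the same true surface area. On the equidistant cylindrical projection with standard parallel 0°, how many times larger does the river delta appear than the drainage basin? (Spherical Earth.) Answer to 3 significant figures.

For the equirectangular projection with φ₀ = 0 (plate carrée), h = 1 along meridians and k = sec φ along parallels.
Areal scale at 51°: h·k = 1.000 × 1.589 = 1.589.
Areal scale at 4°: h·k = 1.000 × 1.002 = 1.002.
Ratio = 1.589/1.002 ≈ 1.59.

1.59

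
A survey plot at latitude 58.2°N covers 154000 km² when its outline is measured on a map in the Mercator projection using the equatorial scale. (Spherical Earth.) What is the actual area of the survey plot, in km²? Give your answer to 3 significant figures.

For Mercator, h = k = sec φ (a conformal cylindrical projection has a single point scale, 1/cos φ).
Areal scale = k² = sec²φ = 1/cos²(58.2°) = 1/0.5270² = 3.601.
True area = apparent / (areal scale) = 154000 / 3.601 ≈ 42800 km².

42800 km²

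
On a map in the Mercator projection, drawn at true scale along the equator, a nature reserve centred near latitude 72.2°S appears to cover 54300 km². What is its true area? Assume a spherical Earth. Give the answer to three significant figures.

For Mercator, h = k = sec φ (a conformal cylindrical projection has a single point scale, 1/cos φ).
Areal scale = k² = sec²φ = 1/cos²(72.2°) = 1/0.3057² = 10.70.
True area = apparent / (areal scale) = 54300 / 10.70 ≈ 5070 km².

5070 km²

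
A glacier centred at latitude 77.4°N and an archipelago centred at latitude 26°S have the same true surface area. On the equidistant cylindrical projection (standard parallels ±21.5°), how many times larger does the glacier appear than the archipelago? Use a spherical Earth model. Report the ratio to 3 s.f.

The equidistant cylindrical projection with φ₀ = 21.5° has h = 1 (meridians true) and k = cos φ₀ / cos φ along parallels.
Areal scale at 77.4°: h·k = 1.000 × 4.265 = 4.265.
Areal scale at 26°: h·k = 1.000 × 1.035 = 1.035.
Ratio = 4.265/1.035 ≈ 4.12.

4.12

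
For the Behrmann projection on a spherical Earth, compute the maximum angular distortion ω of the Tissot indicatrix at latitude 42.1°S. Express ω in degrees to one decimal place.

17.6°

Behrmann is a cylindrical equal-area projection with standard parallels at ±30°. Cylindrical equal-area (φ₀ = 30°): h = cos φ / cos 30° along meridians, k = cos 30° / cos φ along parallels; h·k = 1.
At 42.1°: h = 0.8568, k = 1.167; principal scales a = 1.167, b = 0.8568.
sin(ω/2) = (a − b)/(a + b) = 0.3104/2.024 = 0.1534, so ω = 2 arcsin(0.1534) ≈ 17.6°.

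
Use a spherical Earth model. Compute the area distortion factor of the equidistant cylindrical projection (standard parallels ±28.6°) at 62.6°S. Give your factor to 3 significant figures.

1.91

The equidistant cylindrical projection with φ₀ = 28.6° has h = 1 (meridians true) and k = cos φ₀ / cos φ along parallels.
Areal scale = h·k = 1 × cos φ₀ / cos φ; at 62.6°, h = 1.000, k = 1.908, so h·k = 1.908.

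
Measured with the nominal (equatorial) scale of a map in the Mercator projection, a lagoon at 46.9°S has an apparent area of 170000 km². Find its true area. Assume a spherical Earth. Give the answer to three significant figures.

The Mercator projection is conformal; its linear scale factor is the same in every direction and equals sec φ = 1/cos φ.
Areal scale = k² = sec²φ = 1/cos²(46.9°) = 1/0.6833² = 2.142.
True area = apparent / (areal scale) = 170000 / 2.142 ≈ 79400 km².

79400 km²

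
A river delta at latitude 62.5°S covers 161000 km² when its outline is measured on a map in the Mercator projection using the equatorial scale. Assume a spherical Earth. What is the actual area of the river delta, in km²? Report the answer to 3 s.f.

34300 km²

For Mercator, h = k = sec φ (a conformal cylindrical projection has a single point scale, 1/cos φ).
Areal scale = k² = sec²φ = 1/cos²(62.5°) = 1/0.4617² = 4.690.
True area = apparent / (areal scale) = 161000 / 4.690 ≈ 34300 km².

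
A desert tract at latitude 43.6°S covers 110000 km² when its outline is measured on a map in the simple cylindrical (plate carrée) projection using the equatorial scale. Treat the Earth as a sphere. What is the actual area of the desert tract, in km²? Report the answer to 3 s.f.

In the plate carrée (x = Rλ, y = Rφ), meridians are true-scale (h = 1) and parallels are stretched by k = sec φ.
Areal scale = h·k = 1 × sec φ; at 43.6°, h = 1.000, k = 1.381, so h·k = 1.381.
True area = apparent / (areal scale) = 110000 / 1.381 ≈ 79700 km².

79700 km²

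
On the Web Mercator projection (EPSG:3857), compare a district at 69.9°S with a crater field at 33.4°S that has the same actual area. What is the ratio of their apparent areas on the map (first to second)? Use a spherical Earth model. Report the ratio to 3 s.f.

Mercator is conformal with k = sec φ, so areal scale = k² = sec²φ.
At 69.9°: sec²(69.9°) = 1/0.3437² = 8.467.
At 33.4°: sec²(33.4°) = 1/0.8348² = 1.435.
Ratio = 8.467/1.435 = cos²(33.4°)/cos²(69.9°) ≈ 5.90.

5.90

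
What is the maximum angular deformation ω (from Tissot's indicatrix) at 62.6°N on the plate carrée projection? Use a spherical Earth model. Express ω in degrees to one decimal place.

For the equirectangular projection with φ₀ = 0 (plate carrée), h = 1 along meridians and k = sec φ along parallels.
At 62.6°: h = 1.000, k = 2.173; principal scales a = 2.173, b = 1.000.
sin(ω/2) = (a − b)/(a + b) = 1.173/3.173 = 0.3697, so ω = 2 arcsin(0.3697) ≈ 43.4°.

43.4°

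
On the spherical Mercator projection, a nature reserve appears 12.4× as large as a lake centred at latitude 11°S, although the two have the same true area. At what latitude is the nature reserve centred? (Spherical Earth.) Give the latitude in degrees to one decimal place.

Mercator areal scale is sec²φ, so apparent-area ratio = sec²φ₁ / sec²φ₂ = cos²φ₂ / cos²φ₁.
cos²φ₂ / cos²φ₁ = 12.4  ⇒  cos φ₁ = cos 11° / √12.4 = 0.9816/3.521 = 0.2788.
φ₁ = arccos(0.2788) ≈ 73.8°.

73.8°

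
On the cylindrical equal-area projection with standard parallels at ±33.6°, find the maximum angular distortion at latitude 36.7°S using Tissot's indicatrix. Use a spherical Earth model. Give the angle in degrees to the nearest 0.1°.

4.4°

For cylindrical equal-area with standard parallel φ₀, h = cos φ / cos φ₀ and k = cos φ₀ / cos φ, so h·k = 1.
At 36.7°: h = 0.9626, k = 1.039; principal scales a = 1.039, b = 0.9626.
sin(ω/2) = (a − b)/(a + b) = 0.07624/2.001 = 0.03809, so ω = 2 arcsin(0.03809) ≈ 4.4°.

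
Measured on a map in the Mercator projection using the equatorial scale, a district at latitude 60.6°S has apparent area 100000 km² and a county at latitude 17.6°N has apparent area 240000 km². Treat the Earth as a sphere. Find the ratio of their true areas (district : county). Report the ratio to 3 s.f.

0.111

Since Mercator area scale is 1/cos²φ, the true area equals the apparent area multiplied by cos²φ.
True area of district: 100000 × cos²(60.6°) = 100000 × 0.2410 = 24100 km².
True area of county: 240000 × cos²(17.6°) = 240000 × 0.9086 = 218100 km².
Ratio = 24100 / 218100 ≈ 0.111.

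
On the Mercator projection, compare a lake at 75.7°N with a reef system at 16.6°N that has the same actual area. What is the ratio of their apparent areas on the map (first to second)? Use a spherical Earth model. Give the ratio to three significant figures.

On Mercator, area is exaggerated by sec²φ = 1/cos²φ.
At 75.7°: sec²(75.7°) = 1/0.2470² = 16.39.
At 16.6°: sec²(16.6°) = 1/0.9583² = 1.089.
Ratio = 16.39/1.089 = cos²(16.6°)/cos²(75.7°) ≈ 15.1.

15.1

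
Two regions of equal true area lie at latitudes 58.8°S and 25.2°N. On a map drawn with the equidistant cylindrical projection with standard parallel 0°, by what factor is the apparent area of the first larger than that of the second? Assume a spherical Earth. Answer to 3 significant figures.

In the plate carrée (x = Rλ, y = Rφ), meridians are true-scale (h = 1) and parallels are stretched by k = sec φ.
Areal scale at 58.8°: h·k = 1.000 × 1.930 = 1.930.
Areal scale at 25.2°: h·k = 1.000 × 1.105 = 1.105.
Ratio = 1.930/1.105 ≈ 1.75.

1.75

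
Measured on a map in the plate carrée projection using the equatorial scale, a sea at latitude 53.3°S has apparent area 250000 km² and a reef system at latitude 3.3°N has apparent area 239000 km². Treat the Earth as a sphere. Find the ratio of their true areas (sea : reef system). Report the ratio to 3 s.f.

On the plate carrée, areal scale = h·k = 1 × sec φ, so true area = apparent × cos φ.
True area of sea: 250000 × cos(53.3°) = 250000 × 0.5976 = 149400 km².
True area of reef system: 239000 × cos(3.3°) = 239000 × 0.9983 = 238600 km².
Ratio = 149400 / 238600 ≈ 0.626.

0.626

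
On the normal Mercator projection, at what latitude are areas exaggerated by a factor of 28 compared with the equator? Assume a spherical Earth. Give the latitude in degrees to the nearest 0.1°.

79.1°

Mercator areal scale is sec²φ.
sec²φ = 28  ⇒  cos²φ = 0.03571  ⇒  cos φ = 0.1890.
φ = arccos(0.1890) ≈ 79.1°.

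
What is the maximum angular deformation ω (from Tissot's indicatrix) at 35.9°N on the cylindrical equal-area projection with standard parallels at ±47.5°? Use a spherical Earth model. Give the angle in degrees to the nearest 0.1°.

20.7°

For cylindrical equal-area with standard parallel φ₀, h = cos φ / cos φ₀ and k = cos φ₀ / cos φ, so h·k = 1.
At 35.9°: h = 1.199, k = 0.8340; principal scales a = 1.199, b = 0.8340.
sin(ω/2) = (a − b)/(a + b) = 0.3650/2.033 = 0.1795, so ω = 2 arcsin(0.1795) ≈ 20.7°.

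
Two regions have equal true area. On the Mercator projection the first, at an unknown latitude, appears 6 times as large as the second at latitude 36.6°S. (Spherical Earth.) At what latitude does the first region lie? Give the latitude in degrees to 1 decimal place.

Mercator areal scale is sec²φ, so apparent-area ratio = sec²φ₁ / sec²φ₂ = cos²φ₂ / cos²φ₁.
cos²φ₂ / cos²φ₁ = 6  ⇒  cos φ₁ = cos 36.6° / √6 = 0.8028/2.449 = 0.3277.
φ₁ = arccos(0.3277) ≈ 70.9°.

70.9°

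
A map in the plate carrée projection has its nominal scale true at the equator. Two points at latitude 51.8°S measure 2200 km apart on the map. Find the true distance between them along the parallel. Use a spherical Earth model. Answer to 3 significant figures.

1360 km

In the plate carrée (x = Rλ, y = Rφ), meridians are true-scale (h = 1) and parallels are stretched by k = sec φ.
Along the parallel at 51.8°, map distances are exaggerated by k = sec 51.8° = 1.617.
True distance = 2200 / 1.617 = 2200 × cos 51.8° ≈ 1360 km.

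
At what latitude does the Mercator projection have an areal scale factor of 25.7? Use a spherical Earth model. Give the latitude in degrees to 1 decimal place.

Mercator areal scale is sec²φ.
sec²φ = 25.7  ⇒  cos²φ = 0.03891  ⇒  cos φ = 0.1973.
φ = arccos(0.1973) ≈ 78.6°.

78.6°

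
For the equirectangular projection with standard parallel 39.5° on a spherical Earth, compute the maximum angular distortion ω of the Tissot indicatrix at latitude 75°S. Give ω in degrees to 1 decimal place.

With standard parallel φ₀ = 39.5°, the equirectangular projection gives x = Rλ cos φ₀, y = Rφ, so h = 1 and k = cos 39.5° / cos φ.
At 75°: h = 1.000, k = 2.981; principal scales a = 2.981, b = 1.000.
sin(ω/2) = (a − b)/(a + b) = 1.981/3.981 = 0.4977, so ω = 2 arcsin(0.4977) ≈ 59.7°.

59.7°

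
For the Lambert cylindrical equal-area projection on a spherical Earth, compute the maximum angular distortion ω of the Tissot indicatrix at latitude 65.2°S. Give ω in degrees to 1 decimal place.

The Lambert cylindrical equal-area projection is the cylindrical equal-area projection with its standard parallel at the equator (φ₀ = 0). A cylindrical equal-area projection with standard parallel φ₀ has meridian scale h = cos φ / cos φ₀ and parallel scale k = cos φ₀ / cos φ (so areas are preserved, h·k = 1).
At 65.2°: h = 0.4195, k = 2.384; principal scales a = 2.384, b = 0.4195.
sin(ω/2) = (a − b)/(a + b) = 1.965/2.804 = 0.7008, so ω = 2 arcsin(0.7008) ≈ 89.0°.

89.0°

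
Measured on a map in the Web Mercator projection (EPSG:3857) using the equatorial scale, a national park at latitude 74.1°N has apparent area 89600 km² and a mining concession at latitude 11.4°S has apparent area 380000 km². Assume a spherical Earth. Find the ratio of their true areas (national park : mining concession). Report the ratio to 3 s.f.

On Mercator the areal scale is sec²φ, so true area = apparent × cos²φ.
True area of national park: 89600 × cos²(74.1°) = 89600 × 0.07505 = 6725 km².
True area of mining concession: 380000 × cos²(11.4°) = 380000 × 0.9609 = 365200 km².
Ratio = 6725 / 365200 ≈ 0.0184.

0.0184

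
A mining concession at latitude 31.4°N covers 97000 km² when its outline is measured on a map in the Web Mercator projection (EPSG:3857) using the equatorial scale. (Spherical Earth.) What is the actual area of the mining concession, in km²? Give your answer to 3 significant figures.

70700 km²

Mercator is conformal, so the point scale is isotropic: h = k = sec φ = 1/cos φ.
Areal scale = k² = sec²φ = 1/cos²(31.4°) = 1/0.8536² = 1.373.
True area = apparent / (areal scale) = 97000 / 1.373 ≈ 70700 km².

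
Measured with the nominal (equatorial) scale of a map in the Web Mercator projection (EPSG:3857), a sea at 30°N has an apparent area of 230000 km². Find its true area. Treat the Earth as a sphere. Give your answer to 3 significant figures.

The Mercator projection is conformal; its linear scale factor is the same in every direction and equals sec φ = 1/cos φ.
Areal scale = k² = sec²φ = 1/cos²(30°) = 1/0.8660² = 1.333.
True area = apparent / (areal scale) = 230000 / 1.333 ≈ 172000 km².

172000 km²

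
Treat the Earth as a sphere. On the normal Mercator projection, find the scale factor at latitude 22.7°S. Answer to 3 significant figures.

1.08

Mercator is conformal, so the point scale is isotropic: h = k = sec φ = 1/cos φ.
k = 1/cos 22.7° = 1/0.9225 = 1.084.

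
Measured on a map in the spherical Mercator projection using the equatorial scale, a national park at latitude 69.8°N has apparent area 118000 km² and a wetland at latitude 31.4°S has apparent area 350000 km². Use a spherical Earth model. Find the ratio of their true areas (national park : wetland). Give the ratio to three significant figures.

Mercator's areal exaggeration is sec²φ; hence true area = (apparent area) · cos²φ.
True area of national park: 118000 × cos²(69.8°) = 118000 × 0.1192 = 14070 km².
True area of wetland: 350000 × cos²(31.4°) = 350000 × 0.7285 = 255000 km².
Ratio = 14070 / 255000 ≈ 0.0552.

0.0552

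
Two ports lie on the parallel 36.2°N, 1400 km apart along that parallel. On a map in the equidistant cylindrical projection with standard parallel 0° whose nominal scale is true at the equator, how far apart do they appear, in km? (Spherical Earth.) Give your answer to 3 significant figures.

1730 km

Plate carrée maps x = Rλ, y = Rφ. The meridian scale is h = 1 and the parallel scale is k = 1/cos φ = sec φ.
Along the parallel, k = sec 36.2° = 1/0.8070 = 1.239.
Map distance = 1400 × 1.239 ≈ 1730 km.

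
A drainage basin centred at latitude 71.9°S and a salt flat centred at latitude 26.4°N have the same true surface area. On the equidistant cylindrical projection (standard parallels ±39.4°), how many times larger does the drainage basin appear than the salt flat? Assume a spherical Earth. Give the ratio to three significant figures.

2.88

With standard parallel φ₀ = 39.4°, the equirectangular projection gives x = Rλ cos φ₀, y = Rφ, so h = 1 and k = cos 39.4° / cos φ.
Areal scale at 71.9°: h·k = 1.000 × 2.487 = 2.487.
Areal scale at 26.4°: h·k = 1.000 × 0.8627 = 0.8627.
Ratio = 2.487/0.8627 ≈ 2.88.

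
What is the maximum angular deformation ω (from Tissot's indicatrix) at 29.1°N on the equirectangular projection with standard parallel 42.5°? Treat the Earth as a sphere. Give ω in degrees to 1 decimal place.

With standard parallel φ₀ = 42.5°, the equirectangular projection gives x = Rλ cos φ₀, y = Rφ, so h = 1 and k = cos 42.5° / cos φ.
At 29.1°: h = 1.000, k = 0.8438; principal scales a = 1.000, b = 0.8438.
sin(ω/2) = (a − b)/(a + b) = 0.1562/1.844 = 0.08472, so ω = 2 arcsin(0.08472) ≈ 9.7°.

9.7°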